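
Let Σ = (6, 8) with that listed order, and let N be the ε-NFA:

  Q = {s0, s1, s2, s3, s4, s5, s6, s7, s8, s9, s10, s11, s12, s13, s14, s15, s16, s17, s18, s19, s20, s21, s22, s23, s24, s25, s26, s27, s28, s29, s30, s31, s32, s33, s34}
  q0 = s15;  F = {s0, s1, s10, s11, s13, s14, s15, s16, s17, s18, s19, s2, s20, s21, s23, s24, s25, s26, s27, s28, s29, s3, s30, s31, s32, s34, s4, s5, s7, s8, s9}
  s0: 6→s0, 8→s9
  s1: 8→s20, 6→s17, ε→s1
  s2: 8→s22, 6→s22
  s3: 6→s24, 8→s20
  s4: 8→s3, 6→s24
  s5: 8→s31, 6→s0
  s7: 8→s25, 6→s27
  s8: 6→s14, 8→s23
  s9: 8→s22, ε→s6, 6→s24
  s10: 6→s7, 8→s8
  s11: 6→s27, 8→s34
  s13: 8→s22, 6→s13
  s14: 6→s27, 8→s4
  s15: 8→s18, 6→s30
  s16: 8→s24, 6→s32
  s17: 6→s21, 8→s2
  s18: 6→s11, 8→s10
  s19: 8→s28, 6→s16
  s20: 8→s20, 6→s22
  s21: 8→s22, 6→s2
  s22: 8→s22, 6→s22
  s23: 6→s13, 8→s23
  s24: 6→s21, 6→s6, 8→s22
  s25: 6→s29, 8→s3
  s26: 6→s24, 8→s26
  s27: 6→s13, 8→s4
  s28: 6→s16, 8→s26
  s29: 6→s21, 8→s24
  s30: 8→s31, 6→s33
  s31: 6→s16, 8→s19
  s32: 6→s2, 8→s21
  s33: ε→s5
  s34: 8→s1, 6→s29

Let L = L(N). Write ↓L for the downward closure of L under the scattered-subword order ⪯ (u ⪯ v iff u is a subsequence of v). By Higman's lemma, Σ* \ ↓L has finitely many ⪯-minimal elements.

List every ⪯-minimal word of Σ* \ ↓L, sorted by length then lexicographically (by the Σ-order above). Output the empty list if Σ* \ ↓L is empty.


|Q|=35, |F|=31, |δ|=68 (3 ε).
min D↑ (32 st, q0=0, F={25}): 0:6→1,8→2 1:6→3,8→4 2:6→5,8→6 3:6→7,8→4 4:6→8,8→9 5:6→10,8→11 6:6→12,8→13 7:6→7,8→14 8:6→15,8→16 9:6→8,8→17 10:6→18,8→19 11:6→20,8→21 12:6→10,8→22 13:6→23,8→24 14:6→16,8→25 15:6→26,8→27 16:6→27,8→25 17:6→8,8→28 18:6→18,8→25 19:6→16,8→29 20:6→27,8→16 21:6→30,8→31 22:6→20,8→29 23:6→10,8→19 24:6→18,8→24 25:6→25,8→25 26:6→25,8→25 27:6→26,8→25 28:6→16,8→28 29:6→16,8→31 30:6→27,8→26 31:6→25,8→31 [Hopcroft].
'66688': |S_i|=[34, 29, 22, 10, 6, 1] end={s22} rej; 5/5 deletions ∈↓L.
'68688': run [34, 29, 20, 9, 5, 1] end={s22} rej; 5/5 del acc.
'86668': run [34, 29, 20, 13, 6, 1] end={s22} ∉↓L; 5/5 deletions ∈↓L.
'686666': N↓-sim [34, 29, 20, 9, 5, 2, 1] end={s22} rej; 6/6 single-dels accept.
'868886': |S_i|=[34, 29, 20, 13, 9, 3, 1] end={s22} ∉↓L; 6/6 del acc.
'888868': |S_i|=[34, 29, 25, 21, 11, 6, 1] end={s22} ∉↓L; 6/6 deletions ∈↓L.
6 words, ⪯-incomp.

A = [66688, 68688, 86668, 686666, 868886, 888868].


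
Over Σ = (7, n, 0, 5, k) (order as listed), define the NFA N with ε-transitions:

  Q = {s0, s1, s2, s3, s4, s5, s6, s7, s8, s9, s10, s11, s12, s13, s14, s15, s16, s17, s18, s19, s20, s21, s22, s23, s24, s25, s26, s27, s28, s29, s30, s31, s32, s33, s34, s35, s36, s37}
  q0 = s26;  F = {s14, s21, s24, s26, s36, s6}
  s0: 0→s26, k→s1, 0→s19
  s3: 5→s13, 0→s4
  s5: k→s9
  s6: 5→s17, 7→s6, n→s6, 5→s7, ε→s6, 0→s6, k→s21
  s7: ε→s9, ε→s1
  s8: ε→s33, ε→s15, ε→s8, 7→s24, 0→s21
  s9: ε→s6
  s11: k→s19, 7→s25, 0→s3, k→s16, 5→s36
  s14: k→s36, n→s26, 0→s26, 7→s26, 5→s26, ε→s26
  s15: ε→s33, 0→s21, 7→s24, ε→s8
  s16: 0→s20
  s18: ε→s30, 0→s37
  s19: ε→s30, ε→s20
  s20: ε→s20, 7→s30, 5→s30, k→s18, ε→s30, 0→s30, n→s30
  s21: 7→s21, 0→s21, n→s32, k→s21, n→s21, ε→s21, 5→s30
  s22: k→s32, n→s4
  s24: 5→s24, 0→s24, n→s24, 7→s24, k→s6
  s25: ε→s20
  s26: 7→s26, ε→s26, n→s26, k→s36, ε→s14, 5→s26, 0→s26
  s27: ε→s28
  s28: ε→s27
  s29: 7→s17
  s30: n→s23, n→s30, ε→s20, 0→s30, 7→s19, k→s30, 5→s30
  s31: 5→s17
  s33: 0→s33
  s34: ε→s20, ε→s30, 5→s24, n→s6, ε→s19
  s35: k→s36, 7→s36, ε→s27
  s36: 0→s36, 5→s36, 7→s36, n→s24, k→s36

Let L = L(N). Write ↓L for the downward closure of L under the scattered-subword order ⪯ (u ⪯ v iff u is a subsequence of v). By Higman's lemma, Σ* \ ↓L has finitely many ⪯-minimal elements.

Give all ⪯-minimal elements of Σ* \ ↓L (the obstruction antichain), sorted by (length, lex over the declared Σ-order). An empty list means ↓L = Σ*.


|Q|=38, |F|=6, |δ|=95 (26 ε).
min D↑ (6 st, q0=0, F={5}): 0:7→0,n→0,0→0,5→0,k→1 1:7→1,n→2,0→1,5→1,k→1 2:7→2,n→2,0→2,5→2,k→3 3:7→3,n→3,0→3,5→3,k→4 4:7→4,n→4,0→4,5→5,k→4 5:7→5,n→5,0→5,5→5,k→5 [Hopcroft].
'knkk5': run [17, 15, 14, 13, 8, 6] end={s18,s19,s20,s23,s30,s37} — reject; 5/5 single-dels accept.
1 minimals (antichain).

Antichain: [knkk5].


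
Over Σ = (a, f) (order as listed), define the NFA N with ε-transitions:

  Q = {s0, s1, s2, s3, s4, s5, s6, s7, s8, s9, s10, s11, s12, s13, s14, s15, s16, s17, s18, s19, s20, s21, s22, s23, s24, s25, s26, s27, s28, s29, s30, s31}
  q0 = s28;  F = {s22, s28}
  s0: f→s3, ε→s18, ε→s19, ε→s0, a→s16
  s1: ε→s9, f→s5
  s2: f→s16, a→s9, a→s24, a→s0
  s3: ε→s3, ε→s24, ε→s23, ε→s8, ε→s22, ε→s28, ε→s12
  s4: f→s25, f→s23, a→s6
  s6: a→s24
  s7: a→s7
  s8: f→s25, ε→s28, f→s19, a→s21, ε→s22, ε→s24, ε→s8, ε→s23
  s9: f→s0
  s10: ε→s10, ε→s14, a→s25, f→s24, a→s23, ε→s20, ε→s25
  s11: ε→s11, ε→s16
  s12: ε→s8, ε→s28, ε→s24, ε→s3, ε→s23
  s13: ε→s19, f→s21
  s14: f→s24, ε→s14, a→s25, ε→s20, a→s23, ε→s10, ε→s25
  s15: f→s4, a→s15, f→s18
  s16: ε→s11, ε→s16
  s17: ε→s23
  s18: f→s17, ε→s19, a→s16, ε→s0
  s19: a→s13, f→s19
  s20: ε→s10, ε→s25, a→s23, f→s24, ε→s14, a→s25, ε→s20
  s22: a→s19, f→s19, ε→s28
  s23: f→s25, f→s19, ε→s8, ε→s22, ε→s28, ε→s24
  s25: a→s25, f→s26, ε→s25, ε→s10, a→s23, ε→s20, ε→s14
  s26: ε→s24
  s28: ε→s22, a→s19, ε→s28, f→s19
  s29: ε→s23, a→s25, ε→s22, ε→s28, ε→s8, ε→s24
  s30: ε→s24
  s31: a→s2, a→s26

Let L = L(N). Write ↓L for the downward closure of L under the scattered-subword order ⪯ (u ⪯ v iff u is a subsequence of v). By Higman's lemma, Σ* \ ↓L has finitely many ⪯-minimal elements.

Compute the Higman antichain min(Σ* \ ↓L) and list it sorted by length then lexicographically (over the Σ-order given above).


|Q|=32, |F|=2, |δ|=104 (59 ε).
min D↑ (2 st, q0=0, F={1}): 0:a→1,f→1 1:a→1,f→1 (ε-aug+det+¬).
'a': |S_i|=[5, 3] end={s13,s19,s21} ∉↓L; 1/1 del acc.
'f': N↓-sim [5, 3] end={s13,s19,s21} ∉↓L; 1/1 deletions ∈↓L.
2 minimals (antichain).

A = [a, f].


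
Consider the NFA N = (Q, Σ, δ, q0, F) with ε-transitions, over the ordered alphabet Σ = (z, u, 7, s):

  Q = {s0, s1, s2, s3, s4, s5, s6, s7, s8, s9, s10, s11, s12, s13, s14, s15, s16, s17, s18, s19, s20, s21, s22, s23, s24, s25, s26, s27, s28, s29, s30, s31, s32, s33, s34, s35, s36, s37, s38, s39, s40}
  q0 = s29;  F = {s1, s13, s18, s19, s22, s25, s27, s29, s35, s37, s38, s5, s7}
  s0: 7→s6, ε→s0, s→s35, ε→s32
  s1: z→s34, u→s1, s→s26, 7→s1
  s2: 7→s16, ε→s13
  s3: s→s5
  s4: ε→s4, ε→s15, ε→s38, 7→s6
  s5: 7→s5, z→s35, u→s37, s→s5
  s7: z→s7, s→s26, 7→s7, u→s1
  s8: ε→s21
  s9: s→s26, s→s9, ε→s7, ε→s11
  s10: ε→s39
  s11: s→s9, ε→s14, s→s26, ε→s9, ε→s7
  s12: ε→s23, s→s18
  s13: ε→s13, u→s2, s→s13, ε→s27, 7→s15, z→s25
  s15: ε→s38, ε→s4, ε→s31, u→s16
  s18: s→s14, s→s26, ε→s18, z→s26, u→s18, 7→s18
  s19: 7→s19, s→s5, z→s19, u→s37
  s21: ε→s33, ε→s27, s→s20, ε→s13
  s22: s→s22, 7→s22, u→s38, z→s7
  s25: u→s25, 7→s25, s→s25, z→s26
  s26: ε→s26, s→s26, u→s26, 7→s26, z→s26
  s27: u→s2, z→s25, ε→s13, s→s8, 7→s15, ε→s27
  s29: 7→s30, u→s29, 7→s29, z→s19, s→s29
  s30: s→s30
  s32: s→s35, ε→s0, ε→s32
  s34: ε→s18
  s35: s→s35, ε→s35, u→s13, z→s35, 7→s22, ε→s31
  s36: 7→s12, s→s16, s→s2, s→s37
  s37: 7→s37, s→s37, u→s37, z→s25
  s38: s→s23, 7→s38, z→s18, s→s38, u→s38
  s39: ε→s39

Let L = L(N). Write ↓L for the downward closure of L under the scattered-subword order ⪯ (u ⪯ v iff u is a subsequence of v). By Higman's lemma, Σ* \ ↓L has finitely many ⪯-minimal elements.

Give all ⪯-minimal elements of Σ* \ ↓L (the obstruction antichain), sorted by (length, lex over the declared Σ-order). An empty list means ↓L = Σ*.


min(Σ*\↓L) = [zuzz, zsz7zs].

|Q|=41, |F|=13, |δ|=109 (32 ε).
min D↑ (13 st, q0=0, F={6}): 0:z→1,u→0,7→0,s→0 1:z→1,u→2,7→1,s→3 2:z→4,u→2,7→2,s→2 3:z→5,u→2,7→3,s→3 4:z→6,u→4,7→4,s→4 5:z→5,u→7,7→8,s→5 6:z→6,u→6,7→6,s→6 7:z→4,u→7,7→9,s→7 8:z→10,u→9,7→8,s→8 9:z→11,u→9,7→9,s→9 10:z→10,u→12,7→10,s→6 11:z→6,u→11,7→11,s→6 12:z→11,u→12,7→12,s→6 (ε-aug+det+¬).
'zuzz': run [28, 26, 21, 5, 1] end={s26} — reject; 4/4 single-dels accept.
'zsz7zs': N↓-sim [28, 26, 25, 23, 15, 6, 2] end={s14,s26} rej; 6/6 deletions ∈↓L.
2 obstructions.


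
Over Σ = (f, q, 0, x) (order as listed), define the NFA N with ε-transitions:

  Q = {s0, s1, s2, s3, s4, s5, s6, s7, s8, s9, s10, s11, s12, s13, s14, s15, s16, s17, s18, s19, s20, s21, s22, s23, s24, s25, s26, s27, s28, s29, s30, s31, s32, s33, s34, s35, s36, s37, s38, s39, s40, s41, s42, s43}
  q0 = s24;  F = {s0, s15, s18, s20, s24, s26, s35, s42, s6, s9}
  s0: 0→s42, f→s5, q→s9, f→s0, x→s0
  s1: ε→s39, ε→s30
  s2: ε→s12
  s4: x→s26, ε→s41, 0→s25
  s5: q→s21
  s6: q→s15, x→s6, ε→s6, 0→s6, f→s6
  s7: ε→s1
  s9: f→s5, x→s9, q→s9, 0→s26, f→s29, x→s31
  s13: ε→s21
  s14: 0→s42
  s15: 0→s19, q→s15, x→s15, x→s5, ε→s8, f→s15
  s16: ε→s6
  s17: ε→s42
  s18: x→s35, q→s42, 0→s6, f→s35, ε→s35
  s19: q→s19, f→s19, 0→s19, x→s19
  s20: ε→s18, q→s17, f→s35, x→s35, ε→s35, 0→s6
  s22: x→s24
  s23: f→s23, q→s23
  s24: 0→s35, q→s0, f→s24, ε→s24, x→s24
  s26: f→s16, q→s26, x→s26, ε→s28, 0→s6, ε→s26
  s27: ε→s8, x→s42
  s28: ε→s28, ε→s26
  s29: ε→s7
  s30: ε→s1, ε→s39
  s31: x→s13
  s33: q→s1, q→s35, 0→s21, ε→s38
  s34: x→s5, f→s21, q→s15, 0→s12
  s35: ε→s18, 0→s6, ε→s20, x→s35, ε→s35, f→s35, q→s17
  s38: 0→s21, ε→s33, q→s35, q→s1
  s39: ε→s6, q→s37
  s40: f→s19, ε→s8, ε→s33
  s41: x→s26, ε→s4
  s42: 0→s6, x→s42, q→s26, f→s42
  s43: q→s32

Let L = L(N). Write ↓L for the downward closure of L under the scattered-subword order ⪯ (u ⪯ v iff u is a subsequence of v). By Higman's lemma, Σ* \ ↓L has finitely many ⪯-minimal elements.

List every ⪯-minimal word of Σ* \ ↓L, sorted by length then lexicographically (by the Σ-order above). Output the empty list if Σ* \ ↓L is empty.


|Q|=44, |F|=10, |δ|=102 (31 ε).
min D↑ (9 st, q0=0, F={8}): 0:f→0,q→1,0→2,x→0 1:f→1,q→3,0→4,x→1 2:f→2,q→4,0→5,x→2 3:f→5,q→3,0→6,x→3 4:f→4,q→6,0→5,x→4 5:f→5,q→7,0→5,x→5 6:f→5,q→6,0→5,x→6 7:f→7,q→7,0→8,x→7 8:f→8,q→8,0→8,x→8 [Hopcroft].
'00q0': N↓-sim [25, 14, 6, 5, 1] end={s19} ∉↓L; 4/4 del acc.
'qqfq0': run [25, 21, 18, 13, 6, 1] end={s19} ∉↓L; 5/5 deletions ∈↓L.
2 words, ⪯-incomp.

min(Σ*\↓L) = [00q0, qqfq0].


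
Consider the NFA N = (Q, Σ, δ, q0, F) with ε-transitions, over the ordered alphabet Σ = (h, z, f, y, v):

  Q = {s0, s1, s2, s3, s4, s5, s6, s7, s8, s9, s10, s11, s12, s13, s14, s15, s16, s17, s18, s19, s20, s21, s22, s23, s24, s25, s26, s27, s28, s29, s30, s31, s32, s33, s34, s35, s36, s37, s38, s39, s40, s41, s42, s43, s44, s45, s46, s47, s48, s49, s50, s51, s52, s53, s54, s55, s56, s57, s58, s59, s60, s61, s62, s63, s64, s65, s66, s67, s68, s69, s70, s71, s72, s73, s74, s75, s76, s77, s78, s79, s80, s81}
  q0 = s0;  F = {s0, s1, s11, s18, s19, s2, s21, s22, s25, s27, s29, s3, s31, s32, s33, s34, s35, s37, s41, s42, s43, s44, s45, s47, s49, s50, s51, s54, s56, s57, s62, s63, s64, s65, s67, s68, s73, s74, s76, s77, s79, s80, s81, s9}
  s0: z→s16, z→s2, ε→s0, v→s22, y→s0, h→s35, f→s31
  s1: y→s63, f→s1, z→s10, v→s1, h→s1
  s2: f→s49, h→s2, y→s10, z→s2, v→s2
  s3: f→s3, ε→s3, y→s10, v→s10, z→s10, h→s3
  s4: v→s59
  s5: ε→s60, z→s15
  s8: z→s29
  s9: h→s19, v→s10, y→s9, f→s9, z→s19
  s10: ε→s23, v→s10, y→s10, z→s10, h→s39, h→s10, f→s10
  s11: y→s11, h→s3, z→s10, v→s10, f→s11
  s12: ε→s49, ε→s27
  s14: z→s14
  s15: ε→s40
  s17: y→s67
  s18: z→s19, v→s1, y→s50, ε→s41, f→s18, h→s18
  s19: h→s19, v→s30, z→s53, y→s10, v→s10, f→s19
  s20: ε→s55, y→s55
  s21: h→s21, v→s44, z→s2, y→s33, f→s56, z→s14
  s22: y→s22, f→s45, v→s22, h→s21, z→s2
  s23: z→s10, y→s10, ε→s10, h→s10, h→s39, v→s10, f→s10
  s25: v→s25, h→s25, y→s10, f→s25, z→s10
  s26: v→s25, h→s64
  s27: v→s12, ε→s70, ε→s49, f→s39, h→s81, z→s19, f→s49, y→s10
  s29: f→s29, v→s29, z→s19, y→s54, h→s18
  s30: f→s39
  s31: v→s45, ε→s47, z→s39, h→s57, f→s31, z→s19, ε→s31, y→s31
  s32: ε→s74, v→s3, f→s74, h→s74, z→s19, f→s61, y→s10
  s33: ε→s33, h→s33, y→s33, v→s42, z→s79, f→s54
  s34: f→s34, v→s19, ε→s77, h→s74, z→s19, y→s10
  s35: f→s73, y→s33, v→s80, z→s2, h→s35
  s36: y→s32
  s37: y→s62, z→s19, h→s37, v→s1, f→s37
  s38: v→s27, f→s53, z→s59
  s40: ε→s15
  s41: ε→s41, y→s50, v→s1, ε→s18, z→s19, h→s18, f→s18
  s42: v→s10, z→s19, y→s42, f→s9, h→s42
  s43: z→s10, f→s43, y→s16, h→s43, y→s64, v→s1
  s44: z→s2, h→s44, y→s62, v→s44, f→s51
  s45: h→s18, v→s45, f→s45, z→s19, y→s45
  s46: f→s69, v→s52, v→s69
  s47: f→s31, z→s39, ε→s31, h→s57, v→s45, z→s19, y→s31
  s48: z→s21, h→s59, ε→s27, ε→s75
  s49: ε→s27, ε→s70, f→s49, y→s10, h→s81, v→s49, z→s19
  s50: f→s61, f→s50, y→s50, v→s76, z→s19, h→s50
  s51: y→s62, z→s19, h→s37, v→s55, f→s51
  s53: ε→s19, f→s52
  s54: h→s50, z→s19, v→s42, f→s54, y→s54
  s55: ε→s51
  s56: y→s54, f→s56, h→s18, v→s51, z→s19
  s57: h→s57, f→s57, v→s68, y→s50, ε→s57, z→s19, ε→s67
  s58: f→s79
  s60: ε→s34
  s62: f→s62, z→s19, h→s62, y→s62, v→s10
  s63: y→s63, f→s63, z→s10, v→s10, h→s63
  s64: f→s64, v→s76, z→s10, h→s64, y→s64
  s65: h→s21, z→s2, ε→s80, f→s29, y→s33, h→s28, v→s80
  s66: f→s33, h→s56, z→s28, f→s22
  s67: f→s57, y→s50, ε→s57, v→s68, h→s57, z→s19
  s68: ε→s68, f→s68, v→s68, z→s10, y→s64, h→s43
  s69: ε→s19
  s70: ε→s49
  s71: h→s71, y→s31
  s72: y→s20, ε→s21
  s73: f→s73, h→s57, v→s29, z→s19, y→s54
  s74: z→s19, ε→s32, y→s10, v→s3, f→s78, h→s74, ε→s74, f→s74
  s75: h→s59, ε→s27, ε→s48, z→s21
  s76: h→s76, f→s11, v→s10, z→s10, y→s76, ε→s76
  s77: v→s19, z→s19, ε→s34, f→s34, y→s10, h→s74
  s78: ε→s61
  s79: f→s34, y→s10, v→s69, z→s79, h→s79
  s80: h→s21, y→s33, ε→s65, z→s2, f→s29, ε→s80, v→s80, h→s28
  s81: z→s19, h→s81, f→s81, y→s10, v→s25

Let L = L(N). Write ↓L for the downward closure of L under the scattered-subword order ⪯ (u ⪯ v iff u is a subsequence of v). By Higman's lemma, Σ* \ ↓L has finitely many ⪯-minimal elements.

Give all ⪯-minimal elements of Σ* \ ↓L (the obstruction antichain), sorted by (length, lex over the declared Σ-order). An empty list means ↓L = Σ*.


|Q|=82, |F|=44, |δ|=318 (45 ε).
min D↑ (38 st, q0=0, F={9}): 0:h→1,z→2,f→3,y→0,v→4 1:h→1,z→2,f→5,y→6,v→7 2:h→2,z→2,f→8,y→9,v→2 3:h→10,z→11,f→3,y→3,v→12 4:h→13,z→2,f→12,y→4,v→4 5:h→10,z→11,f→5,y→14,v→15 6:h→6,z→16,f→14,y→6,v→17 7:h→13,z→2,f→15,y→6,v→7 8:h→18,z→11,f→8,y→9,v→8 9:h→9,z→9,f→9,y→9,v→9 10:h→10,z→11,f→10,y→19,v→20 11:h→11,z→11,f→11,y→9,v→9 12:h→21,z→11,f→12,y→12,v→12 13:h→13,z→2,f→22,y→6,v→23 14:h→19,z→11,f→14,y→14,v→17 15:h→21,z→11,f→15,y→14,v→15 16:h→16,z→16,f→24,y→9,v→11 17:h→17,z→11,f→25,y→17,v→9 18:h→18,z→11,f→18,y→9,v→26 19:h→19,z→11,f→19,y→19,v→27 20:h→28,z→9,f→20,y→29,v→20 21:h→21,z→11,f→21,y→19,v→30 22:h→21,z→11,f→22,y→14,v→31 23:h→23,z→2,f→31,y→32,v→23 24:h→33,z→11,f→24,y→9,v→11 25:h→11,z→11,f→25,y→25,v→9 26:h→26,z→9,f→26,y→9,v→26 27:h→27,z→9,f→34,y→27,v→9 28:h→28,z→9,f→28,y→29,v→30 29:h→29,z→9,f→29,y→29,v→27 30:h→30,z→9,f→30,y→35,v→30 31:h→36,z→11,f→31,y→32,v→31 32:h→32,z→11,f→32,y→32,v→9 33:h→33,z→11,f→33,y→9,v→37 34:h→37,z→9,f→34,y→34,v→9 35:h→35,z→9,f→35,y→35,v→9 36:h→36,z→11,f→36,y→32,v→30 37:h→37,z→9,f→37,y→9,v→9.
'zy': N↓-sim [59, 25, 3] end={s10,s23,s39} rej; 2/2 deletions ∈↓L.
'fzv': N↓-sim [59, 46, 7, 4] end={s10,s23,s30,s39} ∉↓L; 3/3 deletions ∈↓L.
'hyvv': N↓-sim [59, 54, 27, 13, 4] end={s10,s23,s30,s39} — reject; 4/4 del acc.
'fhvz': run [59, 46, 31, 14, 3] end={s10,s23,s39} rej; 4/4 deletions ∈↓L.
'vhvyv': N↓-sim [59, 52, 46, 27, 14, 4] end={s10,s23,s30,s39} ∉↓L; 5/5 del acc.
'hyvfhy': N↓-sim [59, 54, 27, 13, 10, 8, 3] end={s10,s23,s39} — reject; 6/6 del acc.
6 obstructions.

min(Σ*\↓L) = [zy, fzv, hyvv, fhvz, vhvyv, hyvfhy].


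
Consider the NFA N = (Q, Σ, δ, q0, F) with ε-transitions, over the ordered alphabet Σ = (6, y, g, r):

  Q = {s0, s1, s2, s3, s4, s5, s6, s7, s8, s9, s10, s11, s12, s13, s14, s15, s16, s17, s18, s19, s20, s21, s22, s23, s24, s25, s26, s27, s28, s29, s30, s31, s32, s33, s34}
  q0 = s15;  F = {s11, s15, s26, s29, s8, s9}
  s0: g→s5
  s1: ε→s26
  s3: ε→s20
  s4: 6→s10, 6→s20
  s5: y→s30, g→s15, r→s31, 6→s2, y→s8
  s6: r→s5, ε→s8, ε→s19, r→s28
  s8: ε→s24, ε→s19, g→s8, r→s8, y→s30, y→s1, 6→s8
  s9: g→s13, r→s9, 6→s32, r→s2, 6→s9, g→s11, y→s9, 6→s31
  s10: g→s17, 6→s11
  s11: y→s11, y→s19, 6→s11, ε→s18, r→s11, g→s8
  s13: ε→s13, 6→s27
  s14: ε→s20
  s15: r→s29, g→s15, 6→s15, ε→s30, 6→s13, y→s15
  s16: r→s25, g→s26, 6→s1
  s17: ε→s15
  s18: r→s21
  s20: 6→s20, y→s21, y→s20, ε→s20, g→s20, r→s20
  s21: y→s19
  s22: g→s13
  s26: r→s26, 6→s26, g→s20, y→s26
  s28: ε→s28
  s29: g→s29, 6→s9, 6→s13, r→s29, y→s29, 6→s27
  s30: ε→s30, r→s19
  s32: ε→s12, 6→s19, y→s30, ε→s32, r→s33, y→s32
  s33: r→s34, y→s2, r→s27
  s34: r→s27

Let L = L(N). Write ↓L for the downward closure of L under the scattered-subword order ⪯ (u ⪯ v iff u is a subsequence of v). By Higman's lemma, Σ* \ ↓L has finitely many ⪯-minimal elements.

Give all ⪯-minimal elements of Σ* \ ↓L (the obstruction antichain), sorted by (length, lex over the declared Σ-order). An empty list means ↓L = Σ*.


A = [r6ggyg].

|Q|=35, |F|=6, |δ|=82 (16 ε).
min D↑ (7 st, q0=0, F={6}): 0:6→0,y→0,g→0,r→1 1:6→2,y→1,g→1,r→1 2:6→2,y→2,g→3,r→2 3:6→3,y→3,g→4,r→3 4:6→4,y→5,g→4,r→4 5:6→5,y→5,g→6,r→5 6:6→6,y→6,g→6,r→6 (ε-aug+det+¬).
'r6ggyg': N↓-sim [21, 20, 19, 12, 8, 6, 3] end={s19,s20,s21} rej; 6/6 single-dels accept.
1 words, ⪯-incomp.


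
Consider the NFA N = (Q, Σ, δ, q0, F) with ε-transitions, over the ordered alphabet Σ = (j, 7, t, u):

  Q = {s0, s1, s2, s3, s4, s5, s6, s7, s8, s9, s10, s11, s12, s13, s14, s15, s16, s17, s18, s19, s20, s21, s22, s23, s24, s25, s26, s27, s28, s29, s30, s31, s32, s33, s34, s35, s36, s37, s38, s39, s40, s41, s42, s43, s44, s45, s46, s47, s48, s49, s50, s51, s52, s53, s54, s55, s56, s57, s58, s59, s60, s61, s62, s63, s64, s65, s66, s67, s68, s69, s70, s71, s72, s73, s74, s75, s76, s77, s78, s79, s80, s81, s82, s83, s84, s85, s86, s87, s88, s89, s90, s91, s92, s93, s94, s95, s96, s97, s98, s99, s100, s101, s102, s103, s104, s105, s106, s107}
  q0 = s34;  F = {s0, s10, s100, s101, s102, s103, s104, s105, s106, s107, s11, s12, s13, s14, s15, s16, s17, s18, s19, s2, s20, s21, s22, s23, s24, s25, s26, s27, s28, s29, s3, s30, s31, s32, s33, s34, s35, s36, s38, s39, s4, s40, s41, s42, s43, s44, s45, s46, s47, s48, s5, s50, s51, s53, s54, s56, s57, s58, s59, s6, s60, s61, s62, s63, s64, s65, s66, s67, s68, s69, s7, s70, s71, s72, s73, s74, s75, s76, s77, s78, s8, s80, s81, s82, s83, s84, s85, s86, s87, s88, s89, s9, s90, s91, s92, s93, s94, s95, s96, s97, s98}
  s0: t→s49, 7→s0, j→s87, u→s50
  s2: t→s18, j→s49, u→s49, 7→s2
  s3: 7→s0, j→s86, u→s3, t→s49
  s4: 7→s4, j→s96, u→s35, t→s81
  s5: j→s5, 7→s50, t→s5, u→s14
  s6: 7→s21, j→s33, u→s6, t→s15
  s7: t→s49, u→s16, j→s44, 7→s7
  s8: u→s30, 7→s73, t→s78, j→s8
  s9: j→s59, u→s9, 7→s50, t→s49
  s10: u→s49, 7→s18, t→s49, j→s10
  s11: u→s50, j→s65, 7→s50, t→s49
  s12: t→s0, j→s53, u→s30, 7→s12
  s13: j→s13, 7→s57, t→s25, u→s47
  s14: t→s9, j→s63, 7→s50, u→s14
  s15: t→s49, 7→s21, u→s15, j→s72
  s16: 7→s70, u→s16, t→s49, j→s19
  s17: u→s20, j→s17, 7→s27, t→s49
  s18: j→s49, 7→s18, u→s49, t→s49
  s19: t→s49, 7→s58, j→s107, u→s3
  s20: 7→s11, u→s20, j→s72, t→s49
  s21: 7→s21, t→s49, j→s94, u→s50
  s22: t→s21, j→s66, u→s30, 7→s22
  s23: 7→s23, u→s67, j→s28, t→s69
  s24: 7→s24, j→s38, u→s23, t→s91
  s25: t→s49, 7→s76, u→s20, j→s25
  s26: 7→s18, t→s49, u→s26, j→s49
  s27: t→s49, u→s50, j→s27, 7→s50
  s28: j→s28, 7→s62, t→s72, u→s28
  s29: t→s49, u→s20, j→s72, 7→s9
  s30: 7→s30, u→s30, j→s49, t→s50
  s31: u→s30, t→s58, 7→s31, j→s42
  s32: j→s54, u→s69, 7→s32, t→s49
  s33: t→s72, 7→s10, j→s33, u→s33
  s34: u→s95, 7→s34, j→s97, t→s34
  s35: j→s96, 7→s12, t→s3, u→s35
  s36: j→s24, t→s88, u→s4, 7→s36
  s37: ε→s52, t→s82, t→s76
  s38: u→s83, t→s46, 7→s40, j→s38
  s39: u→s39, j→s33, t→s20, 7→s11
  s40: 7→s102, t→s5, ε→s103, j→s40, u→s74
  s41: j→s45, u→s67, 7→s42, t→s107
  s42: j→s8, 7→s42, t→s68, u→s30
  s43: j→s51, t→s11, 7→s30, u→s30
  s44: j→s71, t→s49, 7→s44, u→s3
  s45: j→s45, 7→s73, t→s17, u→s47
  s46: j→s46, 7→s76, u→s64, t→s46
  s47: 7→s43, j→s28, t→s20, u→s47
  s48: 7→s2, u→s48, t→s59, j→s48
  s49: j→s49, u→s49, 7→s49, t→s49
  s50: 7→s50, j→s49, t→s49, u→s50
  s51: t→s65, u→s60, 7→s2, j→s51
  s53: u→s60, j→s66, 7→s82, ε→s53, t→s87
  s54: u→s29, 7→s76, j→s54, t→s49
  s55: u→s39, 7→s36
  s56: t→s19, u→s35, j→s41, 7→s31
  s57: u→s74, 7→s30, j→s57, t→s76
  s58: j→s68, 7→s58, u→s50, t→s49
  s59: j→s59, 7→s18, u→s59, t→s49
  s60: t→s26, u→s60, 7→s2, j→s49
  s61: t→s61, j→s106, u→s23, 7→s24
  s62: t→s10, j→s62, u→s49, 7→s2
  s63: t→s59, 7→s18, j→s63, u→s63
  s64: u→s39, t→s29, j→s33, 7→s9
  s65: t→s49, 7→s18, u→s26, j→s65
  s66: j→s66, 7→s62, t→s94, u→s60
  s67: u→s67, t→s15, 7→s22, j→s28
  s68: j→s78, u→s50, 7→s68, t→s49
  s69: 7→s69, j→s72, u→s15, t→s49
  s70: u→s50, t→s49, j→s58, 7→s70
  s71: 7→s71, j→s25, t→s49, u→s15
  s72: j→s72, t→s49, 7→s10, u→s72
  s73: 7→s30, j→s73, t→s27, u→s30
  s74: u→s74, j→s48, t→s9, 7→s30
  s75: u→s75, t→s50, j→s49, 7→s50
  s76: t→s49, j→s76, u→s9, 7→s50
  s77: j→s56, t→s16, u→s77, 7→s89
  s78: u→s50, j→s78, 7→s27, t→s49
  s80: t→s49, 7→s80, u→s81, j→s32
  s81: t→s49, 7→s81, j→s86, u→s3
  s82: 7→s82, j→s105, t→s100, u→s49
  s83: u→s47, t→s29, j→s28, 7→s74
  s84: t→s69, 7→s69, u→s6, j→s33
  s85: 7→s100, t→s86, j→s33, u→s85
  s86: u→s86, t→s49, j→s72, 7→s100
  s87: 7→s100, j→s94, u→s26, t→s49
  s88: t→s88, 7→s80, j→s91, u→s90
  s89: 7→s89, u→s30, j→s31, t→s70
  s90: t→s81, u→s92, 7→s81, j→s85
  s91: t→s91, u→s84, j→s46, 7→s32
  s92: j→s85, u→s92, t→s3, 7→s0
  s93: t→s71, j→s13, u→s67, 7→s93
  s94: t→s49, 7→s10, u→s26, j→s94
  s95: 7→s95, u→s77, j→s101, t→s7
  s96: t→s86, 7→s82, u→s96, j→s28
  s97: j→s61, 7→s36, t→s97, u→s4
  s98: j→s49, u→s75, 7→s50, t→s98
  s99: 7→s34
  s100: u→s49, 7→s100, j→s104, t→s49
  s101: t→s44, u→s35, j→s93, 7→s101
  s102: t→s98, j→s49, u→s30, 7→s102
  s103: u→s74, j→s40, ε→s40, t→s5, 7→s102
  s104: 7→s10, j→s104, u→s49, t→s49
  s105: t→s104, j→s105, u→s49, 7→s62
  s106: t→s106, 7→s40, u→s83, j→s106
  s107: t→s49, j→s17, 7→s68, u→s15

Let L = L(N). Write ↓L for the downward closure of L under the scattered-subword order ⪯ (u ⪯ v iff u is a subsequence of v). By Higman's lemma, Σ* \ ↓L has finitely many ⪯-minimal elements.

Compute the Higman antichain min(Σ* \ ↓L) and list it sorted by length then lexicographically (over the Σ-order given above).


|Q|=108, |F|=101, |δ|=417 (4 ε).
min D↑ (101 st, q0=0, F={18}): 0:j→1,7→0,t→0,u→2 1:j→3,7→4,t→1,u→5 2:j→6,7→2,t→7,u→8 3:j→9,7→10,t→3,u→11 4:j→10,7→4,t→12,u→5 5:j→13,7→5,t→14,u→15 6:j→16,7→6,t→17,u→15 7:j→17,7→7,t→18,u→19 8:j→20,7→21,t→19,u→8 9:j→9,7→22,t→9,u→23 10:j→24,7→10,t→25,u→11 11:j→26,7→11,t→27,u→28 12:j→25,7→29,t→12,u→30 13:j→26,7→31,t→32,u→13 14:j→32,7→14,t→18,u→33 15:j→13,7→34,t→33,u→15 16:j→35,7→16,t→36,u→28 17:j→36,7→17,t→18,u→33 18:j→18,7→18,t→18,u→18 19:j→37,7→38,t→18,u→19 20:j→39,7→40,t→37,u→15 21:j→40,7→21,t→38,u→41 22:j→22,7→42,t→43,u→44 23:j→26,7→44,t→45,u→46 24:j→24,7→22,t→47,u→23 25:j→47,7→48,t→25,u→49 26:j→26,7→50,t→51,u→26 27:j→51,7→27,t→18,u→52 28:j→26,7→53,t→52,u→28 29:j→48,7→29,t→18,u→14 30:j→54,7→14,t→14,u→55 31:j→56,7→31,t→57,u→18 32:j→51,7→57,t→18,u→32 33:j→32,7→58,t→18,u→33 34:j→59,7→34,t→58,u→41 35:j→35,7→60,t→61,u→46 36:j→61,7→36,t→18,u→52 37:j→62,7→63,t→18,u→33 38:j→63,7→38,t→18,u→64 39:j→65,7→66,t→62,u→28 40:j→66,7→40,t→63,u→41 41:j→18,7→41,t→64,u→41 42:j→18,7→42,t→67,u→41 43:j→43,7→64,t→43,u→68 44:j→69,7→41,t→70,u→44 45:j→51,7→70,t→18,u→71 46:j→26,7→72,t→71,u→46 47:j→47,7→73,t→47,u→74 48:j→75,7→48,t→18,u→27 49:j→76,7→27,t→27,u→77 50:j→50,7→78,t→79,u→18 51:j→51,7→79,t→18,u→51 52:j→51,7→80,t→18,u→52 53:j→81,7→53,t→80,u→41 54:j→76,7→57,t→32,u→54 55:j→54,7→58,t→33,u→55 56:j→56,7→50,t→82,u→18 57:j→82,7→57,t→18,u→18 58:j→83,7→58,t→18,u→64 59:j→81,7→31,t→83,u→84 60:j→60,7→41,t→73,u→44 61:j→61,7→73,t→18,u→71 62:j→85,7→86,t→18,u→52 63:j→86,7→63,t→18,u→64 64:j→18,7→64,t→18,u→64 65:j→65,7→87,t→85,u→46 66:j→88,7→66,t→86,u→41 67:j→18,7→64,t→67,u→89 68:j→90,7→64,t→70,u→68 69:j→69,7→78,t→91,u→69 70:j→91,7→64,t→18,u→70 71:j→51,7→92,t→18,u→71 72:j→93,7→41,t→92,u→41 73:j→73,7→64,t→18,u→70 74:j→76,7→70,t→45,u→94 75:j→75,7→73,t→18,u→45 76:j→76,7→79,t→51,u→76 77:j→76,7→80,t→52,u→77 78:j→18,7→78,t→95,u→18 79:j→79,7→95,t→18,u→18 80:j→96,7→80,t→18,u→64 81:j→81,7→50,t→96,u→84 82:j→82,7→79,t→18,u→18 83:j→96,7→57,t→18,u→97 84:j→18,7→78,t→97,u→84 85:j→85,7→98,t→18,u→71 86:j→99,7→86,t→18,u→64 87:j→87,7→41,t→98,u→41 88:j→88,7→87,t→99,u→41 89:j→18,7→64,t→64,u→89 90:j→90,7→95,t→91,u→90 91:j→91,7→95,t→18,u→91 92:j→100,7→64,t→18,u→64 93:j→93,7→78,t→100,u→84 94:j→76,7→92,t→71,u→94 95:j→18,7→95,t→18,u→18 96:j→96,7→79,t→18,u→97 97:j→18,7→95,t→18,u→97 98:j→98,7→64,t→18,u→64 99:j→99,7→98,t→18,u→64 100:j→100,7→95,t→18,u→97 (ε-aug+det+¬).
'utt': run [102, 84, 37, 1] end={s49} rej; 3/3 del acc.
'j7t7t': |S_i|=[102, 95, 86, 50, 34, 1] end={s49} ∉↓L; 5/5 del acc.
'juj7u': |S_i|=[102, 95, 56, 26, 9, 1] end={s49} rej; 5/5 del acc.
'uu7uj': N↓-sim [102, 84, 65, 35, 7, 1] end={s49} rej; 5/5 single-dels accept.
'jjj77j': run [102, 95, 77, 52, 29, 8, 1] end={s49} rej; 6/6 single-dels accept.
5 words, ⪯-incomp.

A = [utt, j7t7t, juj7u, uu7uj, jjj77j].


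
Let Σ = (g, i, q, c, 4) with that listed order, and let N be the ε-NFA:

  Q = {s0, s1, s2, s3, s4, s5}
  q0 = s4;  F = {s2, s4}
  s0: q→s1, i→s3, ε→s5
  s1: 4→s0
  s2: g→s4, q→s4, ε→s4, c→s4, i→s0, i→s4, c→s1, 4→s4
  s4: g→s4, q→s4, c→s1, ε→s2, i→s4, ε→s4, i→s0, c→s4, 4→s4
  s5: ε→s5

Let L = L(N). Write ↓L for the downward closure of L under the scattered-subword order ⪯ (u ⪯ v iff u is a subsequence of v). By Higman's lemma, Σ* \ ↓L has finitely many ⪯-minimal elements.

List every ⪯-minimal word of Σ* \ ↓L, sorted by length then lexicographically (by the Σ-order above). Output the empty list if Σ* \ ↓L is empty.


A = [].

|Q|=6, |F|=2, |δ|=22 (5 ε).
min D↑ (1 st, q0=0, F={}): 0:g→0,i→0,q→0,c→0,4→0 (ε-aug+det+¬).
L(D↑) = ∅; no obstructions.


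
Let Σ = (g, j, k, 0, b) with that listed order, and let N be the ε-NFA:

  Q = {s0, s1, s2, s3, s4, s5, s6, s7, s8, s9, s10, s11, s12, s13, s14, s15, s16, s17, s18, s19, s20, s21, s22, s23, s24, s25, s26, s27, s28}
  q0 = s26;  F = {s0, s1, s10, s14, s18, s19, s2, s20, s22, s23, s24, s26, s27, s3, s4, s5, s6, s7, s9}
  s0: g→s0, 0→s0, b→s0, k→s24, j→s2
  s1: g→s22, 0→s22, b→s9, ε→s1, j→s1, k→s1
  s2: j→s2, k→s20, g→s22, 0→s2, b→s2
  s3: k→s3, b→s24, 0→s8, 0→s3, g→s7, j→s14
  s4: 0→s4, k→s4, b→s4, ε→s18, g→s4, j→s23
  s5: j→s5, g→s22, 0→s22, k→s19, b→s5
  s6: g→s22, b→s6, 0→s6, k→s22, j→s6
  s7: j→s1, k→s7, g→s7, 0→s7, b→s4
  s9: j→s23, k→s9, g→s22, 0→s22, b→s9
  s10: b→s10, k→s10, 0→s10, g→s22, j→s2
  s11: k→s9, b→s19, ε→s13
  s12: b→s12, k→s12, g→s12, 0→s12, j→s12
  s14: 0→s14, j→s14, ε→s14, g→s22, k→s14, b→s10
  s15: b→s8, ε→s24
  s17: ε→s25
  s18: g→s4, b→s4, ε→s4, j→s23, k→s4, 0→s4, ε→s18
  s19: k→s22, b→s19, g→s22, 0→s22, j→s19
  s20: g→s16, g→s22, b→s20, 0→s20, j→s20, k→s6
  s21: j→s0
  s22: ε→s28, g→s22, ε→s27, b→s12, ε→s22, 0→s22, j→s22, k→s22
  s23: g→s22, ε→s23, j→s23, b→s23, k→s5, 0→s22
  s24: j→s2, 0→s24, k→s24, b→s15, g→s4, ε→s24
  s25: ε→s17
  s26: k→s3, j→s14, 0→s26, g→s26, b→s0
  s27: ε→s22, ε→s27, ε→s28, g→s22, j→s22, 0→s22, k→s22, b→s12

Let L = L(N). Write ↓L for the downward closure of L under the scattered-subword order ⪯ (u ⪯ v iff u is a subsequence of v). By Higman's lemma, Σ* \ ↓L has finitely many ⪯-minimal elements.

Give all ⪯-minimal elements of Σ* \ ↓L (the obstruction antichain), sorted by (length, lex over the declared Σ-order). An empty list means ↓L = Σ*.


A = [jgb, kgj0b, bjkkkb].

|Q|=29, |F|=19, |δ|=123 (17 ε).
min D↑ (18 st, q0=0, F={9}): 0:g→0,j→1,k→2,0→0,b→3 1:g→4,j→1,k→1,0→1,b→5 2:g→6,j→1,k→2,0→2,b→7 3:g→3,j→8,k→7,0→3,b→3 4:g→4,j→4,k→4,0→4,b→9 5:g→4,j→8,k→5,0→5,b→5 6:g→6,j→10,k→6,0→6,b→11 7:g→11,j→8,k→7,0→7,b→7 8:g→4,j→8,k→12,0→8,b→8 9:g→9,j→9,k→9,0→9,b→9 10:g→4,j→10,k→10,0→4,b→13 11:g→11,j→14,k→11,0→11,b→11 12:g→4,j→12,k→15,0→12,b→12 13:g→4,j→14,k→13,0→4,b→13 14:g→4,j→14,k→16,0→4,b→14 15:g→4,j→15,k→4,0→15,b→15 16:g→4,j→16,k→17,0→4,b→16 17:g→4,j→17,k→4,0→4,b→17 [Hopcroft].
'jgb': N↓-sim [24, 15, 5, 1] end={s12} rej; 3/3 single-dels accept.
'kgj0b': |S_i|=[24, 22, 13, 9, 4, 1] end={s12} ∉↓L; 5/5 deletions ∈↓L.
'bjkkkb': |S_i|=[24, 19, 11, 9, 6, 4, 1] end={s12} — reject; 6/6 del acc.
3 words, ⪯-incomp.


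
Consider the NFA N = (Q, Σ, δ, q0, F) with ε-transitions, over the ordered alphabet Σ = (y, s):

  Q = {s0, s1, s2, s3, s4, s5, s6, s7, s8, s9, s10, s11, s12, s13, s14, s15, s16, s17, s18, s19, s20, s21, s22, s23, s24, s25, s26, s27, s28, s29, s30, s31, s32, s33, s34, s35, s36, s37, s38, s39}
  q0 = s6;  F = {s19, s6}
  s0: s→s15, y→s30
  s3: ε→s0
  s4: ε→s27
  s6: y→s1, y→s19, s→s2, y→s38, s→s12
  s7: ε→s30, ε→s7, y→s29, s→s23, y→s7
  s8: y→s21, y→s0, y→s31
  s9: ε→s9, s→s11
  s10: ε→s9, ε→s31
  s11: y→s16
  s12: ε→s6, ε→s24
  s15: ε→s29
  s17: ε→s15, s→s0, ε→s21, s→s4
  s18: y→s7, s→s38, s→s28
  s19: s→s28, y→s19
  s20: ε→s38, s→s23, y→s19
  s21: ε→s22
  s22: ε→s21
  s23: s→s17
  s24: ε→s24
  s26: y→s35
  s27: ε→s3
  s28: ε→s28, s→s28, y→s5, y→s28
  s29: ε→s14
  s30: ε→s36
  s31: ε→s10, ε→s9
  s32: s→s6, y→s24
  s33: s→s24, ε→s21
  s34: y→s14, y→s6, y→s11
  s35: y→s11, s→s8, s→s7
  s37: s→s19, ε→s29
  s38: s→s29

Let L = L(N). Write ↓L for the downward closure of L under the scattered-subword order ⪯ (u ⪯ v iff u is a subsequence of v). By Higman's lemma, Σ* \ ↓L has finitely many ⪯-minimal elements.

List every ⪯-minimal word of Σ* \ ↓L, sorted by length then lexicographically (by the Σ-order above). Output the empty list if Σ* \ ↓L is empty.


|Q|=40, |F|=2, |δ|=64 (24 ε).
min D↑ (3 st, q0=0, F={2}): 0:y→1,s→0 1:y→1,s→2 2:y→2,s→2 (ε-aug+det+¬).
'ys': |S_i|=[11, 7, 4] end={s14,s28,s29,s5} rej; 2/2 single-dels accept.
1 obstructions.

min(Σ*\↓L) = [ys].


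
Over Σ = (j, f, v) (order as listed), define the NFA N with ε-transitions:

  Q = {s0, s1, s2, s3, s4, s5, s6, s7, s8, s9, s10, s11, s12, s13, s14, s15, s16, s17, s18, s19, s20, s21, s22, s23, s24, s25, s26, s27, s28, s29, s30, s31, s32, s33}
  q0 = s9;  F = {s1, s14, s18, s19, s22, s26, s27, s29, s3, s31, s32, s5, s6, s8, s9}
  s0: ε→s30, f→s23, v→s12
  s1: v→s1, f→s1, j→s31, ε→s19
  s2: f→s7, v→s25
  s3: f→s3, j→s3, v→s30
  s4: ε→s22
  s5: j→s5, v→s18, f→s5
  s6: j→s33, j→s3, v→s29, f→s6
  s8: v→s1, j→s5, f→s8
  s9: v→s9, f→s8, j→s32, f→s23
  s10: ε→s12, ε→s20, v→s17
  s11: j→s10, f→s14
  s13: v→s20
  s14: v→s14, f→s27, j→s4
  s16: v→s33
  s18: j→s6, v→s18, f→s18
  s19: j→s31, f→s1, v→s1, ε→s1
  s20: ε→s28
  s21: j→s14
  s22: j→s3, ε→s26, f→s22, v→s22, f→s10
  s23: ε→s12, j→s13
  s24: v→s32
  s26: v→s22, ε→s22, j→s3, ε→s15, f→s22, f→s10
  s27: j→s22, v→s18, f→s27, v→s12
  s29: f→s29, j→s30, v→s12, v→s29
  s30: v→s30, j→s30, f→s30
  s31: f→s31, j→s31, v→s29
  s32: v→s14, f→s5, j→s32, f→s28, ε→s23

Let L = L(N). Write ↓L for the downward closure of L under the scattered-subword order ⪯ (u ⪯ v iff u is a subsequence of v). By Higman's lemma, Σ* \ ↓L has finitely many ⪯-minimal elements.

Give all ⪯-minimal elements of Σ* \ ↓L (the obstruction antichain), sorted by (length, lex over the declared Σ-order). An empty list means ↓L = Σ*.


Antichain: [jvjjv, fvjvj].

|Q|=34, |F|=15, |δ|=79 (12 ε).
min D↑ (14 st, q0=0, F={13}): 0:j→1,f→2,v→0 1:j→1,f→3,v→4 2:j→3,f→2,v→5 3:j→3,f→3,v→6 4:j→7,f→8,v→4 5:j→9,f→5,v→5 6:j→10,f→6,v→6 7:j→11,f→7,v→7 8:j→7,f→8,v→6 9:j→9,f→9,v→12 10:j→11,f→10,v→12 11:j→11,f→11,v→13 12:j→13,f→12,v→12 13:j→13,f→13,v→13 (ε-aug+det+¬).
'jvjjv': run [26, 22, 17, 14, 3, 1] end={s30} rej; 5/5 del acc.
'fvjvj': N↓-sim [26, 22, 17, 7, 3, 1] end={s30} ∉↓L; 5/5 deletions ∈↓L.
2 minimals (antichain).


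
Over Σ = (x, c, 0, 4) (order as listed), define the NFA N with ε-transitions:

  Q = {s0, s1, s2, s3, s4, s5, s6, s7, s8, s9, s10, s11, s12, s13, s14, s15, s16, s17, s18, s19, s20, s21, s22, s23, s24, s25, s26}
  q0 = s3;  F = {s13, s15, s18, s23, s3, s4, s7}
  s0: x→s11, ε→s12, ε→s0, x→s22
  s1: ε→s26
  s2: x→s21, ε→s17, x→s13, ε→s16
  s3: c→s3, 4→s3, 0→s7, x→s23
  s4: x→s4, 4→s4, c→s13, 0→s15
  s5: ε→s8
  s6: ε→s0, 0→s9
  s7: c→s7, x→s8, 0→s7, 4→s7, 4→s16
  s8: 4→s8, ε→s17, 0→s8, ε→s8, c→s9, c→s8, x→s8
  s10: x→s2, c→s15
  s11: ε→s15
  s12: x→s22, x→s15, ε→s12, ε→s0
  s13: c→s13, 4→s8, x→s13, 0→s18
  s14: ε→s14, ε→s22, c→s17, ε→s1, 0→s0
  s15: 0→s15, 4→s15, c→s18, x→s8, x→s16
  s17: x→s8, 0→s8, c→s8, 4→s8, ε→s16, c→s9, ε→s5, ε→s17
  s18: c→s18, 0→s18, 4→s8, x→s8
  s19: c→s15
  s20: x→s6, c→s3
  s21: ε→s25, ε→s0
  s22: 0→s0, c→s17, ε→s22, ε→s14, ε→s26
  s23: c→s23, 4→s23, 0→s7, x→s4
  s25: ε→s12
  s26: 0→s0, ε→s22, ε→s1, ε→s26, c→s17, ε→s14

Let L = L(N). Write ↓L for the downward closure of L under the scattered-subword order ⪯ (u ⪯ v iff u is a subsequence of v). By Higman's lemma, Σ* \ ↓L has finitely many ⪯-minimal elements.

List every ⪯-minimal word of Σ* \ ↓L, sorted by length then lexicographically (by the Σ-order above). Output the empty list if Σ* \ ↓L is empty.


A = [0x, xxc4].

|Q|=27, |F|=7, |δ|=86 (28 ε).
min D↑ (8 st, q0=0, F={4}): 0:x→1,c→0,0→2,4→0 1:x→3,c→1,0→2,4→1 2:x→4,c→2,0→2,4→2 3:x→3,c→5,0→6,4→3 4:x→4,c→4,0→4,4→4 5:x→5,c→5,0→7,4→4 6:x→4,c→7,0→6,4→6 7:x→4,c→7,0→7,4→4.
'0x': |S_i|=[12, 8, 5] end={s16,s17,s5,s8,s9} — reject; 2/2 deletions ∈↓L.
'xxc4': N↓-sim [12, 11, 9, 7, 5] end={s16,s17,s5,s8,s9} — reject; 4/4 single-dels accept.
2 minimals (antichain).


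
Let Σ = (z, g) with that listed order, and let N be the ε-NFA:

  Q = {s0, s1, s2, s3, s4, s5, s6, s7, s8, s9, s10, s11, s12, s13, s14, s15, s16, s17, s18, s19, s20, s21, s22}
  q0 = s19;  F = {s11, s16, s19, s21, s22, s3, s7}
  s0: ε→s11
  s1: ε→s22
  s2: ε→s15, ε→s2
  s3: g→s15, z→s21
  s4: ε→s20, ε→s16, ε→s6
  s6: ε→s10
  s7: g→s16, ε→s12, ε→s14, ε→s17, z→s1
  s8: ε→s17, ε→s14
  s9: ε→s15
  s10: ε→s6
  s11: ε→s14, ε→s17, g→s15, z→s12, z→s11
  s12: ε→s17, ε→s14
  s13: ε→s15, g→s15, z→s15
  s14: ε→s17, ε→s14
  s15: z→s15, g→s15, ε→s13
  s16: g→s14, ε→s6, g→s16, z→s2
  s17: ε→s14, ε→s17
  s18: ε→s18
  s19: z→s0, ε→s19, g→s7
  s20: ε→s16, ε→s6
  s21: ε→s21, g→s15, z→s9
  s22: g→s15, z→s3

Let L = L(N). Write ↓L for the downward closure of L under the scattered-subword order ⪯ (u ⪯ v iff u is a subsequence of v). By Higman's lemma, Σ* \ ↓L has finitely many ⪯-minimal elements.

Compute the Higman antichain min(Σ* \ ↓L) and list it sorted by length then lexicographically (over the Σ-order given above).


|Q|=23, |F|=7, |δ|=51 (31 ε).
min D↑ (8 st, q0=0, F={3}): 0:z→1,g→2 1:z→1,g→3 2:z→4,g→5 3:z→3,g→3 4:z→6,g→3 5:z→3,g→5 6:z→7,g→3 7:z→3,g→3 (ε-aug+det+¬).
'zg': N↓-sim [18, 13, 2] end={s13,s15} rej; 2/2 del acc.
'ggz': run [18, 15, 8, 3] end={s13,s15,s2} ∉↓L; 3/3 single-dels accept.
'gzzzz': |S_i|=[18, 15, 8, 5, 4, 3] end={s13,s15,s9} rej; 5/5 single-dels accept.
3 words, ⪯-incomp.

Antichain: [zg, ggz, gzzzz].
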